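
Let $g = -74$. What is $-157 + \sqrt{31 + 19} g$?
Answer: $-157 - 370 \sqrt{2} \approx -680.26$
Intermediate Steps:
$-157 + \sqrt{31 + 19} g = -157 + \sqrt{31 + 19} \left(-74\right) = -157 + \sqrt{50} \left(-74\right) = -157 + 5 \sqrt{2} \left(-74\right) = -157 - 370 \sqrt{2}$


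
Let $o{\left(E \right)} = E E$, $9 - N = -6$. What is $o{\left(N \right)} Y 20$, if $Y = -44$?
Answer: $-198000$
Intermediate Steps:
$N = 15$ ($N = 9 - -6 = 9 + 6 = 15$)
$o{\left(E \right)} = E^{2}$
$o{\left(N \right)} Y 20 = 15^{2} \left(-44\right) 20 = 225 \left(-44\right) 20 = \left(-9900\right) 20 = -198000$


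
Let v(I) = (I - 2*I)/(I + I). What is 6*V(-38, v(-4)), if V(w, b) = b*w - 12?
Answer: 42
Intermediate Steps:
v(I) = -½ (v(I) = (-I)/((2*I)) = (-I)*(1/(2*I)) = -½)
V(w, b) = -12 + b*w
6*V(-38, v(-4)) = 6*(-12 - ½*(-38)) = 6*(-12 + 19) = 6*7 = 42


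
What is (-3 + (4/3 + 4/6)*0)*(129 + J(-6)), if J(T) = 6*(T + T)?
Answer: -171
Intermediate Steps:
J(T) = 12*T (J(T) = 6*(2*T) = 12*T)
(-3 + (4/3 + 4/6)*0)*(129 + J(-6)) = (-3 + (4/3 + 4/6)*0)*(129 + 12*(-6)) = (-3 + (4*(1/3) + 4*(1/6))*0)*(129 - 72) = (-3 + (4/3 + 2/3)*0)*57 = (-3 + 2*0)*57 = (-3 + 0)*57 = -3*57 = -171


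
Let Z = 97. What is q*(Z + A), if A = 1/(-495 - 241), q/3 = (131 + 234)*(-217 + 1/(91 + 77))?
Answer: -41301478275/1792 ≈ -2.3048e+7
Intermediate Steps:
q = -13306075/56 (q = 3*((131 + 234)*(-217 + 1/(91 + 77))) = 3*(365*(-217 + 1/168)) = 3*(365*(-36455/168)) = 3*(-13306075/168) = -13306075/56 ≈ -2.3761e+5)
A = -1/736 (A = 1/(-736) = -1/736 ≈ -0.0013587)
q*(Z + A) = -13306075*(97 - 1/736)/56 = -13306075/56*71391/736 = -41301478275/1792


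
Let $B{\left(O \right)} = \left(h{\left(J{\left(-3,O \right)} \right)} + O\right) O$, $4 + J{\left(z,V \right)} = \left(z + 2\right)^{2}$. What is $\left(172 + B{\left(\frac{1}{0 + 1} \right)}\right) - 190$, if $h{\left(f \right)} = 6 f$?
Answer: $-35$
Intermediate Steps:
$J{\left(z,V \right)} = -4 + \left(2 + z\right)^{2}$ ($J{\left(z,V \right)} = -4 + \left(z + 2\right)^{2} = -4 + \left(2 + z\right)^{2}$)
$B{\left(O \right)} = O \left(-18 + O\right)$ ($B{\left(O \right)} = \left(6 \left(- 3 \left(4 - 3\right)\right) + O\right) O = \left(6 \left(\left(-3\right) 1\right) + O\right) O = \left(6 \left(-3\right) + O\right) O = \left(-18 + O\right) O = O \left(-18 + O\right)$)
$\left(172 + B{\left(\frac{1}{0 + 1} \right)}\right) - 190 = \left(172 + \frac{-18 + \frac{1}{0 + 1}}{0 + 1}\right) - 190 = \left(172 + \frac{-18 + 1^{-1}}{1}\right) - 190 = \left(172 + 1 \left(-18 + 1\right)\right) - 190 = \left(172 + 1 \left(-17\right)\right) - 190 = \left(172 - 17\right) - 190 = 155 - 190 = -35$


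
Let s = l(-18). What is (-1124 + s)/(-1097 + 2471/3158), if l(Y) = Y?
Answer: 3606436/3461855 ≈ 1.0418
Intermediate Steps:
s = -18
(-1124 + s)/(-1097 + 2471/3158) = (-1124 - 18)/(-1097 + 2471/3158) = -1142/(-1097 + 2471*(1/3158)) = -1142/(-1097 + 2471/3158) = -1142/(-3461855/3158) = -1142*(-3158/3461855) = 3606436/3461855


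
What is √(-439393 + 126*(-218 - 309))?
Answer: I*√505795 ≈ 711.19*I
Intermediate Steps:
√(-439393 + 126*(-218 - 309)) = √(-439393 + 126*(-527)) = √(-439393 - 66402) = √(-505795) = I*√505795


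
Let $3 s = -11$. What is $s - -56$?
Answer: $\frac{157}{3} \approx 52.333$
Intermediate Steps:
$s = - \frac{11}{3}$ ($s = \frac{1}{3} \left(-11\right) = - \frac{11}{3} \approx -3.6667$)
$s - -56 = - \frac{11}{3} - -56 = - \frac{11}{3} + 56 = \frac{157}{3}$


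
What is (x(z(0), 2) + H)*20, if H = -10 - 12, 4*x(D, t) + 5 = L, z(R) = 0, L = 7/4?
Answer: -1825/4 ≈ -456.25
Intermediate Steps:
L = 7/4 (L = 7*(1/4) = 7/4 ≈ 1.7500)
x(D, t) = -13/16 (x(D, t) = -5/4 + (1/4)*(7/4) = -5/4 + 7/16 = -13/16)
H = -22
(x(z(0), 2) + H)*20 = (-13/16 - 22)*20 = -365/16*20 = -1825/4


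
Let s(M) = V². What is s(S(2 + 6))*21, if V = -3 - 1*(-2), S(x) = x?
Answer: 21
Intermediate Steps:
V = -1 (V = -3 + 2 = -1)
s(M) = 1 (s(M) = (-1)² = 1)
s(S(2 + 6))*21 = 1*21 = 21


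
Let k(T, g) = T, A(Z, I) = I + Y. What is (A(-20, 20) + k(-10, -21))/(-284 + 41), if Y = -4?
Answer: -2/81 ≈ -0.024691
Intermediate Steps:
A(Z, I) = -4 + I (A(Z, I) = I - 4 = -4 + I)
(A(-20, 20) + k(-10, -21))/(-284 + 41) = ((-4 + 20) - 10)/(-284 + 41) = (16 - 10)/(-243) = 6*(-1/243) = -2/81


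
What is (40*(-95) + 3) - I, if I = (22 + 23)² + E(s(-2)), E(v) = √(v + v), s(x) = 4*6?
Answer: -5822 - 4*√3 ≈ -5828.9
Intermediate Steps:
s(x) = 24
E(v) = √2*√v (E(v) = √(2*v) = √2*√v)
I = 2025 + 4*√3 (I = (22 + 23)² + √2*√24 = 45² + √2*(2*√6) = 2025 + 4*√3 ≈ 2031.9)
(40*(-95) + 3) - I = (40*(-95) + 3) - (2025 + 4*√3) = (-3800 + 3) + (-2025 - 4*√3) = -3797 + (-2025 - 4*√3) = -5822 - 4*√3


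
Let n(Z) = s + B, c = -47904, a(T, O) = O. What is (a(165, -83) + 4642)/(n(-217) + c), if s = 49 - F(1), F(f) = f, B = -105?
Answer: -4559/47961 ≈ -0.095056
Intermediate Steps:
s = 48 (s = 49 - 1*1 = 49 - 1 = 48)
n(Z) = -57 (n(Z) = 48 - 105 = -57)
(a(165, -83) + 4642)/(n(-217) + c) = (-83 + 4642)/(-57 - 47904) = 4559/(-47961) = 4559*(-1/47961) = -4559/47961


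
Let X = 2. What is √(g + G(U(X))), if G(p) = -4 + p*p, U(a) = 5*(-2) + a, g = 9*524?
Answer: 2*√1194 ≈ 69.109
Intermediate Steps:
g = 4716
U(a) = -10 + a
G(p) = -4 + p²
√(g + G(U(X))) = √(4716 + (-4 + (-10 + 2)²)) = √(4716 + (-4 + (-8)²)) = √(4716 + (-4 + 64)) = √(4716 + 60) = √4776 = 2*√1194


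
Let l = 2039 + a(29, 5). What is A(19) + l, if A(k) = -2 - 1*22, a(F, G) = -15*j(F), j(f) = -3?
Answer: 2060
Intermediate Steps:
a(F, G) = 45 (a(F, G) = -15*(-3) = 45)
l = 2084 (l = 2039 + 45 = 2084)
A(k) = -24 (A(k) = -2 - 22 = -24)
A(19) + l = -24 + 2084 = 2060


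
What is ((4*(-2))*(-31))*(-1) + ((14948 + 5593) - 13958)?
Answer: 6335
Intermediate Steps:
((4*(-2))*(-31))*(-1) + ((14948 + 5593) - 13958) = -8*(-31)*(-1) + (20541 - 13958) = 248*(-1) + 6583 = -248 + 6583 = 6335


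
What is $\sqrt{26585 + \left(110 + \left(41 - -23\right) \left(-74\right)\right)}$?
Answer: $\sqrt{21959} \approx 148.19$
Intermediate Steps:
$\sqrt{26585 + \left(110 + \left(41 - -23\right) \left(-74\right)\right)} = \sqrt{26585 + \left(110 + \left(41 + 23\right) \left(-74\right)\right)} = \sqrt{26585 + \left(110 + 64 \left(-74\right)\right)} = \sqrt{26585 + \left(110 - 4736\right)} = \sqrt{26585 - 4626} = \sqrt{21959}$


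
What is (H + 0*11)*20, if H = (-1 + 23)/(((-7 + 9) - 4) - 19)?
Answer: -440/21 ≈ -20.952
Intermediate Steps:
H = -22/21 (H = 22/((2 - 4) - 19) = 22/(-2 - 19) = 22/(-21) = 22*(-1/21) = -22/21 ≈ -1.0476)
(H + 0*11)*20 = (-22/21 + 0*11)*20 = (-22/21 + 0)*20 = -22/21*20 = -440/21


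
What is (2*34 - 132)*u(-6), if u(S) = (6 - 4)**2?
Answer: -256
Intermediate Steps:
u(S) = 4 (u(S) = 2**2 = 4)
(2*34 - 132)*u(-6) = (2*34 - 132)*4 = (68 - 132)*4 = -64*4 = -256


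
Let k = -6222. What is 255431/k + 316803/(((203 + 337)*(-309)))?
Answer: -2477353607/57677940 ≈ -42.951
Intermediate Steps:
255431/k + 316803/(((203 + 337)*(-309))) = 255431/(-6222) + 316803/(((203 + 337)*(-309))) = 255431*(-1/6222) + 316803/((540*(-309))) = -255431/6222 + 316803/(-166860) = -255431/6222 + 316803*(-1/166860) = -255431/6222 - 105601/55620 = -2477353607/57677940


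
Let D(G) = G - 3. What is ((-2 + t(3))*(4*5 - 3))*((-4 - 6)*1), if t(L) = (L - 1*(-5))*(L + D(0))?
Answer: 340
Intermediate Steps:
D(G) = -3 + G
t(L) = (-3 + L)*(5 + L) (t(L) = (L - 1*(-5))*(L + (-3 + 0)) = (L + 5)*(L - 3) = (5 + L)*(-3 + L) = (-3 + L)*(5 + L))
((-2 + t(3))*(4*5 - 3))*((-4 - 6)*1) = ((-2 + (-15 + 3² + 2*3))*(4*5 - 3))*((-4 - 6)*1) = ((-2 + (-15 + 9 + 6))*(20 - 3))*(-10*1) = ((-2 + 0)*17)*(-10) = -2*17*(-10) = -34*(-10) = 340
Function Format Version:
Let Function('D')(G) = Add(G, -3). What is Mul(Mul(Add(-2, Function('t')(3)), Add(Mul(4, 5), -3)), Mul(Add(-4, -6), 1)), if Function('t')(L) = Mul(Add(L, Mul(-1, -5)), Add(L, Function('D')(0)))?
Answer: 340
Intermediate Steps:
Function('D')(G) = Add(-3, G)
Function('t')(L) = Mul(Add(-3, L), Add(5, L)) (Function('t')(L) = Mul(Add(L, Mul(-1, -5)), Add(L, Add(-3, 0))) = Mul(Add(L, 5), Add(L, -3)) = Mul(Add(5, L), Add(-3, L)) = Mul(Add(-3, L), Add(5, L)))
Mul(Mul(Add(-2, Function('t')(3)), Add(Mul(4, 5), -3)), Mul(Add(-4, -6), 1)) = Mul(Mul(Add(-2, Add(-15, Pow(3, 2), Mul(2, 3))), Add(Mul(4, 5), -3)), Mul(Add(-4, -6), 1)) = Mul(Mul(Add(-2, Add(-15, 9, 6)), Add(20, -3)), Mul(-10, 1)) = Mul(Mul(Add(-2, 0), 17), -10) = Mul(Mul(-2, 17), -10) = Mul(-34, -10) = 340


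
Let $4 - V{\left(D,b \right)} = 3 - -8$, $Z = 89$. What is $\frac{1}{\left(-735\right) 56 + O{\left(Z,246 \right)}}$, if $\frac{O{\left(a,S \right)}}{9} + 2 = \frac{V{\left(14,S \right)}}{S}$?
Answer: $- \frac{82}{3376617} \approx -2.4285 \cdot 10^{-5}$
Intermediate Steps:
$V{\left(D,b \right)} = -7$ ($V{\left(D,b \right)} = 4 - \left(3 - -8\right) = 4 - \left(3 + 8\right) = 4 - 11 = -7$)
$O{\left(a,S \right)} = -18 - \frac{63}{S}$ ($O{\left(a,S \right)} = -18 + 9 \left(- \frac{7}{S}\right) = -18 - \frac{63}{S}$)
$\frac{1}{\left(-735\right) 56 + O{\left(Z,246 \right)}} = \frac{1}{\left(-735\right) 56 - \left(18 + \frac{63}{246}\right)} = \frac{1}{-41160 - \frac{1497}{82}} = \frac{1}{- \frac{3376617}{82}} = - \frac{82}{3376617}$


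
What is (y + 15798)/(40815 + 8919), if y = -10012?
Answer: 2893/24867 ≈ 0.11634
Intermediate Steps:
(y + 15798)/(40815 + 8919) = (-10012 + 15798)/(40815 + 8919) = 5786/49734 = 5786*(1/49734) = 2893/24867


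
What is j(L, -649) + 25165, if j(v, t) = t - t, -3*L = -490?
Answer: 25165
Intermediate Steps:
L = 490/3 (L = -⅓*(-490) = 490/3 ≈ 163.33)
j(v, t) = 0
j(L, -649) + 25165 = 0 + 25165 = 25165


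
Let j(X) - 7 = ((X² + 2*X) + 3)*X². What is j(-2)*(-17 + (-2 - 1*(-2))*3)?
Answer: -323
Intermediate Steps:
j(X) = 7 + X²*(3 + X² + 2*X) (j(X) = 7 + ((X² + 2*X) + 3)*X² = 7 + (3 + X² + 2*X)*X² = 7 + X²*(3 + X² + 2*X))
j(-2)*(-17 + (-2 - 1*(-2))*3) = (7 + (-2)⁴ + 2*(-2)³ + 3*(-2)²)*(-17 + (-2 - 1*(-2))*3) = (7 + 16 + 2*(-8) + 3*4)*(-17 + (-2 + 2)*3) = (7 + 16 - 16 + 12)*(-17 + 0*3) = 19*(-17 + 0) = 19*(-17) = -323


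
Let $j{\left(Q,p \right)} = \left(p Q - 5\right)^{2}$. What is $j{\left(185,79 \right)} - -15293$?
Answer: $213467393$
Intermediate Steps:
$j{\left(Q,p \right)} = \left(-5 + Q p\right)^{2}$ ($j{\left(Q,p \right)} = \left(Q p - 5\right)^{2} = \left(-5 + Q p\right)^{2}$)
$j{\left(185,79 \right)} - -15293 = \left(-5 + 185 \cdot 79\right)^{2} - -15293 = \left(-5 + 14615\right)^{2} + 15293 = 14610^{2} + 15293 = 213452100 + 15293 = 213467393$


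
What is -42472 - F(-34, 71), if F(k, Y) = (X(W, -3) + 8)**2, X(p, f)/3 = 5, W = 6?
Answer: -43001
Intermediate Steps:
X(p, f) = 15 (X(p, f) = 3*5 = 15)
F(k, Y) = 529 (F(k, Y) = (15 + 8)**2 = 23**2 = 529)
-42472 - F(-34, 71) = -42472 - 1*529 = -42472 - 529 = -43001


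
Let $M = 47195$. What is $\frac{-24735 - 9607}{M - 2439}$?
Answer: $- \frac{17171}{22378} \approx -0.76732$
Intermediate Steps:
$\frac{-24735 - 9607}{M - 2439} = \frac{-24735 - 9607}{47195 - 2439} = - \frac{34342}{44756} = \left(-34342\right) \frac{1}{44756} = - \frac{17171}{22378}$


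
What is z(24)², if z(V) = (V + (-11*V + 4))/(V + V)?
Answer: 3481/144 ≈ 24.174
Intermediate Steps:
z(V) = (4 - 10*V)/(2*V) (z(V) = (V + (4 - 11*V))/((2*V)) = (4 - 10*V)*(1/(2*V)) = (4 - 10*V)/(2*V))
z(24)² = (-5 + 2/24)² = (-5 + 2*(1/24))² = (-5 + 1/12)² = (-59/12)² = 3481/144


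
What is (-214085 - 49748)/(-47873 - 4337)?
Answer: 11471/2270 ≈ 5.0533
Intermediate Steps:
(-214085 - 49748)/(-47873 - 4337) = -263833/(-52210) = -263833*(-1/52210) = 11471/2270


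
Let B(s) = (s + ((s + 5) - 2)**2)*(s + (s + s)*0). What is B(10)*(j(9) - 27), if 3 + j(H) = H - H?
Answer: -53700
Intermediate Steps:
j(H) = -3 (j(H) = -3 + (H - H) = -3 + 0 = -3)
B(s) = s*(s + (3 + s)**2) (B(s) = (s + ((5 + s) - 2)**2)*(s + (2*s)*0) = (s + (3 + s)**2)*(s + 0) = (s + (3 + s)**2)*s = s*(s + (3 + s)**2))
B(10)*(j(9) - 27) = (10*(10 + (3 + 10)**2))*(-3 - 27) = (10*(10 + 13**2))*(-30) = (10*(10 + 169))*(-30) = (10*179)*(-30) = 1790*(-30) = -53700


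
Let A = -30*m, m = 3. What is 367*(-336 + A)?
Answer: -156342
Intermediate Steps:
A = -90 (A = -30*3 = -90)
367*(-336 + A) = 367*(-336 - 90) = 367*(-426) = -156342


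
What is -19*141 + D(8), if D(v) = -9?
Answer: -2688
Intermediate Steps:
-19*141 + D(8) = -19*141 - 9 = -2679 - 9 = -2688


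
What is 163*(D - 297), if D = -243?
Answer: -88020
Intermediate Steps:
163*(D - 297) = 163*(-243 - 297) = 163*(-540) = -88020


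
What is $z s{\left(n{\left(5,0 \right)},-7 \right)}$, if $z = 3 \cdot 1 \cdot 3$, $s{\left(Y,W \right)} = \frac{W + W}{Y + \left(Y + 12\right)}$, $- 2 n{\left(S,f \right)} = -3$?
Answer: $- \frac{42}{5} \approx -8.4$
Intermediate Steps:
$n{\left(S,f \right)} = \frac{3}{2}$ ($n{\left(S,f \right)} = \left(- \frac{1}{2}\right) \left(-3\right) = \frac{3}{2}$)
$s{\left(Y,W \right)} = \frac{2 W}{12 + 2 Y}$ ($s{\left(Y,W \right)} = \frac{2 W}{Y + \left(12 + Y\right)} = \frac{2 W}{12 + 2 Y}$)
$z = 9$ ($z = 3 \cdot 3 = 9$)
$z s{\left(n{\left(5,0 \right)},-7 \right)} = 9 \left(- \frac{7}{6 + \frac{3}{2}}\right) = 9 \left(- \frac{7}{\frac{15}{2}}\right) = 9 \left(\left(-7\right) \frac{2}{15}\right) = 9 \left(- \frac{14}{15}\right) = - \frac{42}{5}$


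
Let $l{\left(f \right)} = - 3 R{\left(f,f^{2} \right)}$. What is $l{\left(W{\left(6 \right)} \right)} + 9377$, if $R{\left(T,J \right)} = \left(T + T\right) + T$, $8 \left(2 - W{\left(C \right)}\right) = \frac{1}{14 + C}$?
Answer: $\frac{1497449}{160} \approx 9359.1$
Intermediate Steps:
$W{\left(C \right)} = 2 - \frac{1}{8 \left(14 + C\right)}$
$R{\left(T,J \right)} = 3 T$ ($R{\left(T,J \right)} = 2 T + T = 3 T$)
$l{\left(f \right)} = - 9 f$ ($l{\left(f \right)} = - 3 \cdot 3 f = - 9 f$)
$l{\left(W{\left(6 \right)} \right)} + 9377 = - 9 \frac{223 + 16 \cdot 6}{8 \left(14 + 6\right)} + 9377 = - 9 \frac{223 + 96}{8 \cdot 20} + 9377 = - 9 \cdot \frac{1}{8} \cdot \frac{1}{20} \cdot 319 + 9377 = \left(-9\right) \frac{319}{160} + 9377 = - \frac{2871}{160} + 9377 = \frac{1497449}{160}$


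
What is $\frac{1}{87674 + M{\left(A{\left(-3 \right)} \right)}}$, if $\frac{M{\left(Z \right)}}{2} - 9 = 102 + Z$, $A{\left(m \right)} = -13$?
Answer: $\frac{1}{87870} \approx 1.138 \cdot 10^{-5}$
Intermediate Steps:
$M{\left(Z \right)} = 222 + 2 Z$ ($M{\left(Z \right)} = 18 + 2 \left(102 + Z\right) = 18 + \left(204 + 2 Z\right) = 222 + 2 Z$)
$\frac{1}{87674 + M{\left(A{\left(-3 \right)} \right)}} = \frac{1}{87674 + \left(222 + 2 \left(-13\right)\right)} = \frac{1}{87674 + \left(222 - 26\right)} = \frac{1}{87674 + 196} = \frac{1}{87870}$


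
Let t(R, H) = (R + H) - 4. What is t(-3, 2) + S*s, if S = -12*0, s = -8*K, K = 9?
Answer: -5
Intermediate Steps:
t(R, H) = -4 + H + R (t(R, H) = (H + R) - 4 = -4 + H + R)
s = -72 (s = -8*9 = -72)
S = 0
t(-3, 2) + S*s = (-4 + 2 - 3) + 0*(-72) = -5 + 0 = -5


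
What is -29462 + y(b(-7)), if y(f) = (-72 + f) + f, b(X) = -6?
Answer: -29546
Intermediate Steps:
y(f) = -72 + 2*f
-29462 + y(b(-7)) = -29462 + (-72 + 2*(-6)) = -29462 + (-72 - 12) = -29462 - 84 = -29546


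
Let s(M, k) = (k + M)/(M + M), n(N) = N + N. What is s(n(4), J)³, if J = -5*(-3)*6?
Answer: 117649/512 ≈ 229.78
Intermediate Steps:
n(N) = 2*N
J = 90 (J = 15*6 = 90)
s(M, k) = (M + k)/(2*M) (s(M, k) = (M + k)/((2*M)) = (M + k)*(1/(2*M)) = (M + k)/(2*M))
s(n(4), J)³ = ((2*4 + 90)/(2*((2*4))))³ = ((½)*(8 + 90)/8)³ = ((½)*(⅛)*98)³ = (49/8)³ = 117649/512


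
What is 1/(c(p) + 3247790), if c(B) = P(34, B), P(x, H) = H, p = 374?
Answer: 1/3248164 ≈ 3.0787e-7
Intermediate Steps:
c(B) = B
1/(c(p) + 3247790) = 1/(374 + 3247790) = 1/3248164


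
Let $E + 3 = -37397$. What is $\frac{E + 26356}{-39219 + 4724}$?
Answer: $\frac{11044}{34495} \approx 0.32016$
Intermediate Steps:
$E = -37400$ ($E = -3 - 37397 = -37400$)
$\frac{E + 26356}{-39219 + 4724} = \frac{-37400 + 26356}{-39219 + 4724} = - \frac{11044}{-34495} = \left(-11044\right) \left(- \frac{1}{34495}\right) = \frac{11044}{34495}$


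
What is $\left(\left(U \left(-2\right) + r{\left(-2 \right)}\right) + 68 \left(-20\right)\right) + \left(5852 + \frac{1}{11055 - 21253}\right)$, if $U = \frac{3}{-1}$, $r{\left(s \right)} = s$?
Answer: $\frac{45850207}{10198} \approx 4496.0$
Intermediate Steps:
$U = -3$ ($U = 3 \left(-1\right) = -3$)
$\left(\left(U \left(-2\right) + r{\left(-2 \right)}\right) + 68 \left(-20\right)\right) + \left(5852 + \frac{1}{11055 - 21253}\right) = \left(\left(\left(-3\right) \left(-2\right) - 2\right) + 68 \left(-20\right)\right) + \left(5852 + \frac{1}{11055 - 21253}\right) = \left(\left(6 - 2\right) - 1360\right) + \left(5852 + \frac{1}{-10198}\right) = \left(4 - 1360\right) + \left(5852 - \frac{1}{10198}\right) = -1356 + \frac{59678695}{10198} = \frac{45850207}{10198}$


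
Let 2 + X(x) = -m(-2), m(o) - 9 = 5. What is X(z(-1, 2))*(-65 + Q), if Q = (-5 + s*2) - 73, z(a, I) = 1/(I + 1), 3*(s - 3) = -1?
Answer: 6608/3 ≈ 2202.7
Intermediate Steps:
s = 8/3 (s = 3 + (1/3)*(-1) = 3 - 1/3 = 8/3 ≈ 2.6667)
m(o) = 14 (m(o) = 9 + 5 = 14)
z(a, I) = 1/(1 + I)
X(x) = -16 (X(x) = -2 - 1*14 = -2 - 14 = -16)
Q = -218/3 (Q = (-5 + (8/3)*2) - 73 = (-5 + 16/3) - 73 = 1/3 - 73 = -218/3 ≈ -72.667)
X(z(-1, 2))*(-65 + Q) = -16*(-65 - 218/3) = -16*(-413/3) = 6608/3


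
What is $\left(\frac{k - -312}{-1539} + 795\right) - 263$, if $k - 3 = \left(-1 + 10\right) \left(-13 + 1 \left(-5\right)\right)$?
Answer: $\frac{90955}{171} \approx 531.9$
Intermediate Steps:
$k = -159$ ($k = 3 + \left(-1 + 10\right) \left(-13 + 1 \left(-5\right)\right) = 3 + 9 \left(-13 - 5\right) = 3 + 9 \left(-18\right) = 3 - 162 = -159$)
$\left(\frac{k - -312}{-1539} + 795\right) - 263 = \left(\frac{-159 - -312}{-1539} + 795\right) - 263 = \left(\left(-159 + 312\right) \left(- \frac{1}{1539}\right) + 795\right) - 263 = \left(153 \left(- \frac{1}{1539}\right) + 795\right) - 263 = \left(- \frac{17}{171} + 795\right) - 263 = \frac{135928}{171} - 263 = \frac{90955}{171}$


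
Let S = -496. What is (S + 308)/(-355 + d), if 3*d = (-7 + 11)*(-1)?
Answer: 564/1069 ≈ 0.52760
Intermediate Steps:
d = -4/3 (d = ((-7 + 11)*(-1))/3 = (4*(-1))/3 = (⅓)*(-4) = -4/3 ≈ -1.3333)
(S + 308)/(-355 + d) = (-496 + 308)/(-355 - 4/3) = -188/(-1069/3) = -188*(-3/1069) = 564/1069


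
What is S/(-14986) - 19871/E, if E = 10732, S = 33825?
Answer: -330398353/80414876 ≈ -4.1087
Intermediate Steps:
S/(-14986) - 19871/E = 33825/(-14986) - 19871/10732 = 33825*(-1/14986) - 19871*1/10732 = -33825/14986 - 19871/10732 = -330398353/80414876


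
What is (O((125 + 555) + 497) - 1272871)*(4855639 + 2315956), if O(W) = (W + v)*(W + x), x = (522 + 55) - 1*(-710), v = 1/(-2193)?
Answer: 25592354094848515/2193 ≈ 1.1670e+13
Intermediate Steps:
v = -1/2193 ≈ -0.00045600
x = 1287 (x = 577 + 710 = 1287)
O(W) = (1287 + W)*(-1/2193 + W) (O(W) = (W - 1/2193)*(W + 1287) = (-1/2193 + W)*(1287 + W) = (1287 + W)*(-1/2193 + W))
(O((125 + 555) + 497) - 1272871)*(4855639 + 2315956) = ((-429/731 + ((125 + 555) + 497)² + 2822390*((125 + 555) + 497)/2193) - 1272871)*(4855639 + 2315956) = ((-429/731 + (680 + 497)² + 2822390*(680 + 497)/2193) - 1272871)*7171595 = ((-429/731 + 1177² + (2822390/2193)*1177) - 1272871)*7171595 = ((-429/731 + 1385329 + 3321953030/2193) - 1272871)*7171595 = (6359978240/2193 - 1272871)*7171595 = (3568572137/2193)*7171595 = 25592354094848515/2193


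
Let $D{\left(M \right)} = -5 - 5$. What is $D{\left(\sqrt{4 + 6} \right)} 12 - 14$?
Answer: $-134$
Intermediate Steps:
$D{\left(M \right)} = -10$
$D{\left(\sqrt{4 + 6} \right)} 12 - 14 = \left(-10\right) 12 - 14 = -120 - 14 = -134$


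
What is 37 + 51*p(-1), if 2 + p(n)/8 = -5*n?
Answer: 1261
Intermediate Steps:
p(n) = -16 - 40*n (p(n) = -16 + 8*(-5*n) = -16 - 40*n)
37 + 51*p(-1) = 37 + 51*(-16 - 40*(-1)) = 37 + 51*(-16 + 40) = 37 + 51*24 = 37 + 1224 = 1261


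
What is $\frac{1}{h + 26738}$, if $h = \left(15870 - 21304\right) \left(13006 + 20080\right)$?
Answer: $- \frac{1}{179762586} \approx -5.5629 \cdot 10^{-9}$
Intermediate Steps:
$h = -179789324$ ($h = \left(-5434\right) 33086 = -179789324$)
$\frac{1}{h + 26738} = \frac{1}{-179789324 + 26738} = \frac{1}{-179762586} = - \frac{1}{179762586}$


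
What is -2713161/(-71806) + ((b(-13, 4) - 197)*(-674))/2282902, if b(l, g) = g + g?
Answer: 3101513876169/81963030506 ≈ 37.840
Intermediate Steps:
b(l, g) = 2*g
-2713161/(-71806) + ((b(-13, 4) - 197)*(-674))/2282902 = -2713161/(-71806) + ((2*4 - 197)*(-674))/2282902 = -2713161*(-1/71806) + ((8 - 197)*(-674))*(1/2282902) = 2713161/71806 - 189*(-674)*(1/2282902) = 2713161/71806 + 127386*(1/2282902) = 2713161/71806 + 63693/1141451 = 3101513876169/81963030506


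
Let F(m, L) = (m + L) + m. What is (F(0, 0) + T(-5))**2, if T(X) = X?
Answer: 25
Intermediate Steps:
F(m, L) = L + 2*m (F(m, L) = (L + m) + m = L + 2*m)
(F(0, 0) + T(-5))**2 = ((0 + 2*0) - 5)**2 = ((0 + 0) - 5)**2 = (0 - 5)**2 = (-5)**2 = 25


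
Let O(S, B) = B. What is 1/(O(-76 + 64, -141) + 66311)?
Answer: 1/66170 ≈ 1.5113e-5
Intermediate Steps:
1/(O(-76 + 64, -141) + 66311) = 1/(-141 + 66311) = 1/66170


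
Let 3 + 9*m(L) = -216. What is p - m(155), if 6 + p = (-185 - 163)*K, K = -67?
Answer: 70003/3 ≈ 23334.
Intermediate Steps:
m(L) = -73/3 (m(L) = -⅓ + (⅑)*(-216) = -⅓ - 24 = -73/3)
p = 23310 (p = -6 + (-185 - 163)*(-67) = -6 - 348*(-67) = -6 + 23316 = 23310)
p - m(155) = 23310 - 1*(-73/3) = 23310 + 73/3 = 70003/3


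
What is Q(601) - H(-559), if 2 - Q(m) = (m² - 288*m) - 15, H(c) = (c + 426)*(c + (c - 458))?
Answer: -397704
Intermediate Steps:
H(c) = (-458 + 2*c)*(426 + c) (H(c) = (426 + c)*(c + (-458 + c)) = (426 + c)*(-458 + 2*c) = (-458 + 2*c)*(426 + c))
Q(m) = 17 - m² + 288*m (Q(m) = 2 - ((m² - 288*m) - 15) = 2 - (-15 + m² - 288*m) = 2 + (15 - m² + 288*m) = 17 - m² + 288*m)
Q(601) - H(-559) = (17 - 1*601² + 288*601) - (-195108 + 2*(-559)² + 394*(-559)) = (17 - 1*361201 + 173088) - (-195108 + 2*312481 - 220246) = (17 - 361201 + 173088) - (-195108 + 624962 - 220246) = -188096 - 1*209608 = -188096 - 209608 = -397704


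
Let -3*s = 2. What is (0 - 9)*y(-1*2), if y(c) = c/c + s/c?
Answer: -12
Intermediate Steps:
s = -⅔ (s = -⅓*2 = -⅔ ≈ -0.66667)
y(c) = 1 - 2/(3*c) (y(c) = c/c - 2/(3*c) = 1 - 2/(3*c))
(0 - 9)*y(-1*2) = (0 - 9)*((-⅔ - 1*2)/((-1*2))) = -9*(-⅔ - 2)/(-2) = -(-9)*(-8)/(2*3) = -9*4/3 = -12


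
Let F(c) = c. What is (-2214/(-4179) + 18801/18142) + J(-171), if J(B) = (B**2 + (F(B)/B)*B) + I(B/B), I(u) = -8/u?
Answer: 734488804561/25271806 ≈ 29064.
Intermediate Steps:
J(B) = -8 + B + B**2 (J(B) = (B**2 + (B/B)*B) - 8/(B/B) = (B**2 + 1*B) - 8/1 = (B**2 + B) - 8*1 = (B + B**2) - 8 = -8 + B + B**2)
(-2214/(-4179) + 18801/18142) + J(-171) = (-2214/(-4179) + 18801/18142) + (-8 - 171 + (-171)**2) = (-2214*(-1/4179) + 18801*(1/18142)) + (-8 - 171 + 29241) = (738/1393 + 18801/18142) + 29062 = 39578589/25271806 + 29062 = 734488804561/25271806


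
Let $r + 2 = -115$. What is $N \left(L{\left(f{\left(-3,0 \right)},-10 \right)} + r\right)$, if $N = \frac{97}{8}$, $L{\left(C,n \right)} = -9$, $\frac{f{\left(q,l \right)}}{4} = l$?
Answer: $- \frac{6111}{4} \approx -1527.8$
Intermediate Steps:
$r = -117$ ($r = -2 - 115 = -117$)
$f{\left(q,l \right)} = 4 l$
$N = \frac{97}{8}$ ($N = 97 \cdot \frac{1}{8} = \frac{97}{8} \approx 12.125$)
$N \left(L{\left(f{\left(-3,0 \right)},-10 \right)} + r\right) = \frac{97 \left(-9 - 117\right)}{8} = \frac{97}{8} \left(-126\right) = - \frac{6111}{4}$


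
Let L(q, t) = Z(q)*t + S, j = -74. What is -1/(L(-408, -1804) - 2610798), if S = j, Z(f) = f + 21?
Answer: 1/1912724 ≈ 5.2281e-7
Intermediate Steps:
Z(f) = 21 + f
S = -74
L(q, t) = -74 + t*(21 + q) (L(q, t) = (21 + q)*t - 74 = t*(21 + q) - 74 = -74 + t*(21 + q))
-1/(L(-408, -1804) - 2610798) = -1/((-74 - 1804*(21 - 408)) - 2610798) = -1/((-74 - 1804*(-387)) - 2610798) = -1/((-74 + 698148) - 2610798) = -1/(698074 - 2610798) = -1/(-1912724) = -1*(-1/1912724) = 1/1912724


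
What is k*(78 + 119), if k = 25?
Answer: 4925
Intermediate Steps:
k*(78 + 119) = 25*(78 + 119) = 25*197 = 4925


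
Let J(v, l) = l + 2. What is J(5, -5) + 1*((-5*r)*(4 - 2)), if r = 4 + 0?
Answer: -43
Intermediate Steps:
J(v, l) = 2 + l
r = 4
J(5, -5) + 1*((-5*r)*(4 - 2)) = (2 - 5) + 1*((-5*4)*(4 - 2)) = -3 + 1*(-20*2) = -3 + 1*(-40) = -3 - 40 = -43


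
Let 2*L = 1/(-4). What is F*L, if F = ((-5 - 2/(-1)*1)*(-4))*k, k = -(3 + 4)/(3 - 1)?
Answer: 21/4 ≈ 5.2500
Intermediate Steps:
k = -7/2 ≈ -3.5000
L = -⅛ (L = (½)/(-4) = (½)*(-¼) = -⅛ ≈ -0.12500)
F = -42 (F = ((-5 - 2/(-1)*1)*(-4))*(-7/2) = ((-5 - 2*(-1)*1)*(-4))*(-7/2) = ((-5 + 2*1)*(-4))*(-7/2) = ((-5 + 2)*(-4))*(-7/2) = -3*(-4)*(-7/2) = 12*(-7/2) = -42)
F*L = -42*(-⅛) = 21/4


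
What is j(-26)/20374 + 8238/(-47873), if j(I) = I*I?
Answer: -67739432/487682251 ≈ -0.13890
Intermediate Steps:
j(I) = I²
j(-26)/20374 + 8238/(-47873) = (-26)²/20374 + 8238/(-47873) = 676*(1/20374) + 8238*(-1/47873) = 338/10187 - 8238/47873 = -67739432/487682251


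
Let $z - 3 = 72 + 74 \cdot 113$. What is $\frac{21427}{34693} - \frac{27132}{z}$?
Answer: $- \frac{760510877}{292704841} \approx -2.5982$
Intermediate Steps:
$z = 8437$ ($z = 3 + \left(72 + 74 \cdot 113\right) = 3 + \left(72 + 8362\right) = 3 + 8434 = 8437$)
$\frac{21427}{34693} - \frac{27132}{z} = \frac{21427}{34693} - \frac{27132}{8437} = - \frac{760510877}{292704841}$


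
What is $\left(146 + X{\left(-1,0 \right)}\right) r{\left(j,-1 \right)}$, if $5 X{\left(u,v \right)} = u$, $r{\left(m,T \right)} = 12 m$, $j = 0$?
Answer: $0$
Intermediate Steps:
$X{\left(u,v \right)} = \frac{u}{5}$
$\left(146 + X{\left(-1,0 \right)}\right) r{\left(j,-1 \right)} = \left(146 + \frac{1}{5} \left(-1\right)\right) 12 \cdot 0 = \left(146 - \frac{1}{5}\right) 0 = \frac{729}{5} \cdot 0 = 0$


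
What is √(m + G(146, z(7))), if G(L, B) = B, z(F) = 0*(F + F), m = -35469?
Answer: 3*I*√3941 ≈ 188.33*I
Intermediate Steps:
z(F) = 0 (z(F) = 0*(2*F) = 0)
√(m + G(146, z(7))) = √(-35469 + 0) = √(-35469) = 3*I*√3941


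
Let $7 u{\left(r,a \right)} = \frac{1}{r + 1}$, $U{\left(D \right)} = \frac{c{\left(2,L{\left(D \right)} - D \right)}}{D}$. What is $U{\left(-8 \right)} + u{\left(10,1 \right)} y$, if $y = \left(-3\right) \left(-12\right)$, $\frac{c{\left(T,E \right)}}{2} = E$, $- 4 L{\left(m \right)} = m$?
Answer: $- \frac{313}{154} \approx -2.0325$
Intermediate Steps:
$L{\left(m \right)} = - \frac{m}{4}$
$c{\left(T,E \right)} = 2 E$
$U{\left(D \right)} = - \frac{5}{2}$ ($U{\left(D \right)} = \frac{2 \left(- \frac{D}{4} - D\right)}{D} = \frac{2 \left(- \frac{5 D}{4}\right)}{D} = \frac{\left(- \frac{5}{2}\right) D}{D} = - \frac{5}{2}$)
$y = 36$
$u{\left(r,a \right)} = \frac{1}{7 \left(1 + r\right)}$ ($u{\left(r,a \right)} = \frac{1}{7 \left(r + 1\right)} = \frac{1}{7 \left(1 + r\right)}$)
$U{\left(-8 \right)} + u{\left(10,1 \right)} y = - \frac{5}{2} + \frac{1}{7 \left(1 + 10\right)} 36 = - \frac{5}{2} + \frac{1}{7 \cdot 11} \cdot 36 = - \frac{5}{2} + \frac{1}{7} \cdot \frac{1}{11} \cdot 36 = - \frac{5}{2} + \frac{1}{77} \cdot 36 = - \frac{5}{2} + \frac{36}{77} = - \frac{313}{154}$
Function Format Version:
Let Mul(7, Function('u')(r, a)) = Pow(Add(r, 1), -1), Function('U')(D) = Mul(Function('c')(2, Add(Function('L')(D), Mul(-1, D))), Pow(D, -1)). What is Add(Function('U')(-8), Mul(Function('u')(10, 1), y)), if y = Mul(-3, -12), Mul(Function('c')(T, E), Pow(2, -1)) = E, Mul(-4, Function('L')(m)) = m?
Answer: Rational(-313, 154) ≈ -2.0325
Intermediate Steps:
Function('L')(m) = Mul(Rational(-1, 4), m)
Function('c')(T, E) = Mul(2, E)
Function('U')(D) = Rational(-5, 2) (Function('U')(D) = Mul(Mul(2, Add(Mul(Rational(-1, 4), D), Mul(-1, D))), Pow(D, -1)) = Mul(Mul(2, Mul(Rational(-5, 4), D)), Pow(D, -1)) = Mul(Mul(Rational(-5, 2), D), Pow(D, -1)) = Rational(-5, 2))
y = 36
Function('u')(r, a) = Mul(Rational(1, 7), Pow(Add(1, r), -1)) (Function('u')(r, a) = Mul(Rational(1, 7), Pow(Add(r, 1), -1)) = Mul(Rational(1, 7), Pow(Add(1, r), -1)))
Add(Function('U')(-8), Mul(Function('u')(10, 1), y)) = Add(Rational(-5, 2), Mul(Mul(Rational(1, 7), Pow(Add(1, 10), -1)), 36)) = Add(Rational(-5, 2), Mul(Mul(Rational(1, 7), Pow(11, -1)), 36)) = Add(Rational(-5, 2), Mul(Mul(Rational(1, 7), Rational(1, 11)), 36)) = Add(Rational(-5, 2), Mul(Rational(1, 77), 36)) = Add(Rational(-5, 2), Rational(36, 77)) = Rational(-313, 154)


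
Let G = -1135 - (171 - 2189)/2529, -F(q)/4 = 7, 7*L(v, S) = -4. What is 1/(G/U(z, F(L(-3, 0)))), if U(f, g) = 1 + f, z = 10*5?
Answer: -128979/2868397 ≈ -0.044966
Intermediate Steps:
L(v, S) = -4/7 (L(v, S) = (⅐)*(-4) = -4/7)
z = 50
F(q) = -28 (F(q) = -4*7 = -28)
G = -2868397/2529 (G = -1135 - (-2018)/2529 = -1135 - 1*(-2018/2529) = -1135 + 2018/2529 = -2868397/2529 ≈ -1134.2)
1/(G/U(z, F(L(-3, 0)))) = 1/(-2868397/(2529*(1 + 50))) = 1/(-2868397/2529/51) = 1/(-2868397/2529*1/51) = 1/(-2868397/128979) = -128979/2868397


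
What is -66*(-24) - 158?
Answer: 1426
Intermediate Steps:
-66*(-24) - 158 = 1584 - 158 = 1426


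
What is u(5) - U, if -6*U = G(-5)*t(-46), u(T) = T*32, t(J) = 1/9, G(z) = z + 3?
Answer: 4319/27 ≈ 159.96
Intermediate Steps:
G(z) = 3 + z
t(J) = 1/9
u(T) = 32*T
U = 1/27 (U = -(3 - 5)/(6*9) = -(-1)/(3*9) = -1/6*(-2/9) = 1/27 ≈ 0.037037)
u(5) - U = 32*5 - 1*1/27 = 160 - 1/27 = 4319/27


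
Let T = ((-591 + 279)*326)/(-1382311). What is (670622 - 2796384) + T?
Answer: -2938464094270/1382311 ≈ -2.1258e+6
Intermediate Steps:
T = 101712/1382311 (T = -312*326*(-1/1382311) = -101712*(-1/1382311) = 101712/1382311 ≈ 0.073581)
(670622 - 2796384) + T = (670622 - 2796384) + 101712/1382311 = -2125762 + 101712/1382311 = -2938464094270/1382311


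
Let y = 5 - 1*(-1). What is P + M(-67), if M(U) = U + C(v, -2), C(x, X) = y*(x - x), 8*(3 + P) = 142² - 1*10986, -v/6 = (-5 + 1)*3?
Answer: 4309/4 ≈ 1077.3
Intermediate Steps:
y = 6 (y = 5 + 1 = 6)
v = 72 (v = -6*(-5 + 1)*3 = -(-24)*3 = -6*(-12) = 72)
P = 4577/4 (P = -3 + (142² - 1*10986)/8 = -3 + (20164 - 10986)/8 = -3 + (⅛)*9178 = -3 + 4589/4 = 4577/4 ≈ 1144.3)
C(x, X) = 0 (C(x, X) = 6*(x - x) = 6*0 = 0)
M(U) = U (M(U) = U + 0 = U)
P + M(-67) = 4577/4 - 67 = 4309/4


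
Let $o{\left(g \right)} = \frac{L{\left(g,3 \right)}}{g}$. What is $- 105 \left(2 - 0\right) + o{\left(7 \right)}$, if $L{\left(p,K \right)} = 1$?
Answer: $- \frac{1469}{7} \approx -209.86$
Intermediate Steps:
$o{\left(g \right)} = \frac{1}{g}$ ($o{\left(g \right)} = 1 \frac{1}{g} = \frac{1}{g}$)
$- 105 \left(2 - 0\right) + o{\left(7 \right)} = - 105 \left(2 - 0\right) + \frac{1}{7} = - 105 \left(2 + 0\right) + \frac{1}{7} = \left(-105\right) 2 + \frac{1}{7} = -210 + \frac{1}{7} = - \frac{1469}{7}$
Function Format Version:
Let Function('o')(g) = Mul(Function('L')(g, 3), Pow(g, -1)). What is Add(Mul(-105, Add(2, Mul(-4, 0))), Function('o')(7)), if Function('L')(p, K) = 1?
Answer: Rational(-1469, 7) ≈ -209.86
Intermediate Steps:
Function('o')(g) = Pow(g, -1) (Function('o')(g) = Mul(1, Pow(g, -1)) = Pow(g, -1))
Add(Mul(-105, Add(2, Mul(-4, 0))), Function('o')(7)) = Add(Mul(-105, Add(2, Mul(-4, 0))), Pow(7, -1)) = Add(Mul(-105, Add(2, 0)), Rational(1, 7)) = Add(Mul(-105, 2), Rational(1, 7)) = Add(-210, Rational(1, 7)) = Rational(-1469, 7)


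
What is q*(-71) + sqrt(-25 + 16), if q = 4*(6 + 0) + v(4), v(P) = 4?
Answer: -1988 + 3*I ≈ -1988.0 + 3.0*I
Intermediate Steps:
q = 28 (q = 4*(6 + 0) + 4 = 4*6 + 4 = 24 + 4 = 28)
q*(-71) + sqrt(-25 + 16) = 28*(-71) + sqrt(-25 + 16) = -1988 + sqrt(-9) = -1988 + 3*I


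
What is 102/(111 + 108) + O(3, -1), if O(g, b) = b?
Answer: -39/73 ≈ -0.53425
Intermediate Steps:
102/(111 + 108) + O(3, -1) = 102/(111 + 108) - 1 = 102/219 - 1 = 102*(1/219) - 1 = 34/73 - 1 = -39/73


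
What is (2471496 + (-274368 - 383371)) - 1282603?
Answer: 531154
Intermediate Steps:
(2471496 + (-274368 - 383371)) - 1282603 = (2471496 - 657739) - 1282603 = 1813757 - 1282603 = 531154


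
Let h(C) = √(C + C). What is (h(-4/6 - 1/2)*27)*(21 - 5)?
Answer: 144*I*√21 ≈ 659.89*I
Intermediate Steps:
h(C) = √2*√C (h(C) = √(2*C) = √2*√C)
(h(-4/6 - 1/2)*27)*(21 - 5) = ((√2*√(-4/6 - 1/2))*27)*(21 - 5) = ((√2*√(-4*⅙ - 1*½))*27)*16 = ((√2*√(-⅔ - ½))*27)*16 = ((√2*√(-7/6))*27)*16 = ((√2*(I*√42/6))*27)*16 = ((I*√21/3)*27)*16 = (9*I*√21)*16 = 144*I*√21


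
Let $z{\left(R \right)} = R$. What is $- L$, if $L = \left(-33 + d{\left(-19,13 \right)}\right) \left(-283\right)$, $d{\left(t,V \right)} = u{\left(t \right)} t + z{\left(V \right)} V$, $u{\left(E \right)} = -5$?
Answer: $65373$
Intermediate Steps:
$d{\left(t,V \right)} = V^{2} - 5 t$ ($d{\left(t,V \right)} = - 5 t + V V = - 5 t + V^{2} = V^{2} - 5 t$)
$L = -65373$ ($L = \left(-33 - \left(-95 - 13^{2}\right)\right) \left(-283\right) = \left(-33 + \left(169 + 95\right)\right) \left(-283\right) = \left(-33 + 264\right) \left(-283\right) = 231 \left(-283\right) = -65373$)
$- L = \left(-1\right) \left(-65373\right) = 65373$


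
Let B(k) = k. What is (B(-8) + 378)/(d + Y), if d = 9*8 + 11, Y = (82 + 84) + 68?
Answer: 370/317 ≈ 1.1672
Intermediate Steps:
Y = 234 (Y = 166 + 68 = 234)
d = 83 (d = 72 + 11 = 83)
(B(-8) + 378)/(d + Y) = (-8 + 378)/(83 + 234) = 370/317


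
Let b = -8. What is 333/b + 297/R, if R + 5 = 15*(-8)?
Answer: -44001/1000 ≈ -44.001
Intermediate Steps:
R = -125 (R = -5 + 15*(-8) = -5 - 120 = -125)
333/b + 297/R = 333/(-8) + 297/(-125) = 333*(-⅛) + 297*(-1/125) = -333/8 - 297/125 = -44001/1000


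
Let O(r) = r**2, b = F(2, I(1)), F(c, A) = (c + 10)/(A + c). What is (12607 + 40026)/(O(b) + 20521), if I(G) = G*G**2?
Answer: 52633/20537 ≈ 2.5628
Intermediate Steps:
I(G) = G**3
F(c, A) = (10 + c)/(A + c)
b = 4 (b = (10 + 2)/(1**3 + 2) = 12/(1 + 2) = 12/3 = (1/3)*12 = 4)
(12607 + 40026)/(O(b) + 20521) = (12607 + 40026)/(4**2 + 20521) = 52633/(16 + 20521) = 52633/20537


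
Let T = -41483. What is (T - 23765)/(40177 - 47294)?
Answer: 65248/7117 ≈ 9.1679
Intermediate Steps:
(T - 23765)/(40177 - 47294) = (-41483 - 23765)/(40177 - 47294) = -65248/(-7117) = -65248*(-1/7117) = 65248/7117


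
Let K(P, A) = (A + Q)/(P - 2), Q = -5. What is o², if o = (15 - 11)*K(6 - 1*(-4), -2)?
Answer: 49/4 ≈ 12.250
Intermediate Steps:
K(P, A) = (-5 + A)/(-2 + P) (K(P, A) = (A - 5)/(P - 2) = (-5 + A)/(-2 + P))
o = -7/2 (o = (15 - 11)*((-5 - 2)/(-2 + (6 - 1*(-4)))) = 4*(-7/(-2 + (6 + 4))) = 4*(-7/(-2 + 10)) = 4*(-7/8) = -7/2 ≈ -3.5000)
o² = (-7/2)² = 49/4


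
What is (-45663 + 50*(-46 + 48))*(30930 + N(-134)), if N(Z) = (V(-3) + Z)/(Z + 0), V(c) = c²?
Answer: -188847016435/134 ≈ -1.4093e+9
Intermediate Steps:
N(Z) = (9 + Z)/Z (N(Z) = ((-3)² + Z)/(Z + 0) = (9 + Z)/Z)
(-45663 + 50*(-46 + 48))*(30930 + N(-134)) = (-45663 + 50*(-46 + 48))*(30930 + (9 - 134)/(-134)) = (-45663 + 50*2)*(30930 - 1/134*(-125)) = (-45663 + 100)*(30930 + 125/134) = -45563*4144745/134 = -188847016435/134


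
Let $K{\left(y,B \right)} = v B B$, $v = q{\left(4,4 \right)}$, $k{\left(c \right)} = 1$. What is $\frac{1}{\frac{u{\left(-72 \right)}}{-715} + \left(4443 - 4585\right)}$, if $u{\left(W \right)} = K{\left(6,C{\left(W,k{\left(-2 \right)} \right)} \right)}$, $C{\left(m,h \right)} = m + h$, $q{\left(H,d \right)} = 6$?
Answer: $- \frac{715}{131776} \approx -0.0054259$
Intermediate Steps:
$v = 6$
$C{\left(m,h \right)} = h + m$
$K{\left(y,B \right)} = 6 B^{2}$ ($K{\left(y,B \right)} = 6 B B = 6 B^{2}$)
$u{\left(W \right)} = 6 \left(1 + W\right)^{2}$
$\frac{1}{\frac{u{\left(-72 \right)}}{-715} + \left(4443 - 4585\right)} = \frac{1}{\frac{6 \left(1 - 72\right)^{2}}{-715} + \left(4443 - 4585\right)} = \frac{1}{6 \left(-71\right)^{2} \left(- \frac{1}{715}\right) - 142} = \frac{1}{6 \cdot 5041 \left(- \frac{1}{715}\right) - 142} = \frac{1}{30246 \left(- \frac{1}{715}\right) - 142} = \frac{1}{- \frac{30246}{715} - 142} = \frac{1}{- \frac{131776}{715}} = - \frac{715}{131776}$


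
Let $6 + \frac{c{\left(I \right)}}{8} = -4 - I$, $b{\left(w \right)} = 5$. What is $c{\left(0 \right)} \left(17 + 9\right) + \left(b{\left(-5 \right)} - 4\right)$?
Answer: $-2079$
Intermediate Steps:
$c{\left(I \right)} = -80 - 8 I$ ($c{\left(I \right)} = -48 + 8 \left(-4 - I\right) = -48 - \left(32 + 8 I\right) = -80 - 8 I$)
$c{\left(0 \right)} \left(17 + 9\right) + \left(b{\left(-5 \right)} - 4\right) = \left(-80 - 0\right) \left(17 + 9\right) + \left(5 - 4\right) = \left(-80 + 0\right) 26 + 1 = \left(-80\right) 26 + 1 = -2080 + 1 = -2079$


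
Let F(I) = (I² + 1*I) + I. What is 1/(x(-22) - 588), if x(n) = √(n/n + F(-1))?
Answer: -1/588 ≈ -0.0017007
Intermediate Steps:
F(I) = I² + 2*I (F(I) = (I² + I) + I = (I + I²) + I = I² + 2*I)
x(n) = 0 (x(n) = √(n/n - (2 - 1)) = √(1 - 1*1) = √(1 - 1) = √0 = 0)
1/(x(-22) - 588) = 1/(0 - 588) = 1/(-588) = -1/588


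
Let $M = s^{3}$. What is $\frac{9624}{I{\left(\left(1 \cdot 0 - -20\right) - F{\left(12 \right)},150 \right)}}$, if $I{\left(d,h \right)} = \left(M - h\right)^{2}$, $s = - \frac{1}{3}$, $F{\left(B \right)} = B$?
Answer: $\frac{7015896}{16410601} \approx 0.42752$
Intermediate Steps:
$s = - \frac{1}{3}$ ($s = \left(-1\right) \frac{1}{3} = - \frac{1}{3} \approx -0.33333$)
$M = - \frac{1}{27}$ ($M = \left(- \frac{1}{3}\right)^{3} = - \frac{1}{27} \approx -0.037037$)
$I{\left(d,h \right)} = \left(- \frac{1}{27} - h\right)^{2}$
$\frac{9624}{I{\left(\left(1 \cdot 0 - -20\right) - F{\left(12 \right)},150 \right)}} = \frac{9624}{\frac{1}{729} \left(1 + 27 \cdot 150\right)^{2}} = \frac{9624}{\frac{1}{729} \left(1 + 4050\right)^{2}} = \frac{9624}{\frac{1}{729} \cdot 4051^{2}} = \frac{9624}{\frac{1}{729} \cdot 16410601} = \frac{9624}{\frac{16410601}{729}} = 9624 \cdot \frac{729}{16410601} = \frac{7015896}{16410601}$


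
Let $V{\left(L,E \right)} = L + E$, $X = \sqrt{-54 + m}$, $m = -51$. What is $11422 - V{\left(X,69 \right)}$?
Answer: $11353 - i \sqrt{105} \approx 11353.0 - 10.247 i$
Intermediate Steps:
$X = i \sqrt{105}$ ($X = \sqrt{-54 - 51} = \sqrt{-105} = i \sqrt{105} \approx 10.247 i$)
$V{\left(L,E \right)} = E + L$
$11422 - V{\left(X,69 \right)} = 11422 - \left(69 + i \sqrt{105}\right) = 11353 - i \sqrt{105}$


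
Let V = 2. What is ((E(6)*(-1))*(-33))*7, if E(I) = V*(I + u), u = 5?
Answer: 5082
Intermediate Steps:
E(I) = 10 + 2*I (E(I) = 2*(I + 5) = 2*(5 + I) = 10 + 2*I)
((E(6)*(-1))*(-33))*7 = (((10 + 2*6)*(-1))*(-33))*7 = (((10 + 12)*(-1))*(-33))*7 = ((22*(-1))*(-33))*7 = -22*(-33)*7 = 726*7 = 5082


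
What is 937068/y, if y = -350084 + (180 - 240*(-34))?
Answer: -7557/2756 ≈ -2.7420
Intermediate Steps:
y = -341744 (y = -350084 + (180 + 8160) = -350084 + 8340 = -341744)
937068/y = 937068/(-341744) = 937068*(-1/341744) = -7557/2756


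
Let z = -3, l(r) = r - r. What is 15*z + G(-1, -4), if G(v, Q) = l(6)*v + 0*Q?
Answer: -45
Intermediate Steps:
l(r) = 0
G(v, Q) = 0 (G(v, Q) = 0*v + 0*Q = 0 + 0 = 0)
15*z + G(-1, -4) = 15*(-3) + 0 = -45 + 0 = -45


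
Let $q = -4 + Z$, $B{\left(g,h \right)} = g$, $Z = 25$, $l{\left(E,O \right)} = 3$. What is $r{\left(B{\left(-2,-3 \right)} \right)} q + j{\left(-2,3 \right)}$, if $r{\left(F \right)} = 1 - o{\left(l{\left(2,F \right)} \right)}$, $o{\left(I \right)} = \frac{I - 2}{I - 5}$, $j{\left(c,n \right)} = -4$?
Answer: $\frac{55}{2} \approx 27.5$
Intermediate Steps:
$o{\left(I \right)} = \frac{-2 + I}{-5 + I}$
$r{\left(F \right)} = \frac{3}{2}$ ($r{\left(F \right)} = 1 - \frac{-2 + 3}{-5 + 3} = 1 - \frac{1}{-2} \cdot 1 = 1 - \left(- \frac{1}{2}\right) 1 = 1 - - \frac{1}{2} = 1 + \frac{1}{2} = \frac{3}{2}$)
$q = 21$ ($q = -4 + 25 = 21$)
$r{\left(B{\left(-2,-3 \right)} \right)} q + j{\left(-2,3 \right)} = \frac{3}{2} \cdot 21 - 4 = \frac{63}{2} - 4 = \frac{55}{2}$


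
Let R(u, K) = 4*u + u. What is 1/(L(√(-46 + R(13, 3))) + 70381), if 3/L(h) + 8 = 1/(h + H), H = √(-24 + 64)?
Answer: (-1 + 8*√19 + 16*√10)/(-70381 + 563045*√19 + 1126090*√10) ≈ 1.4208e-5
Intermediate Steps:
R(u, K) = 5*u
H = 2*√10 (H = √40 = 2*√10 ≈ 6.3246)
L(h) = 3/(-8 + 1/(h + 2*√10))
1/(L(√(-46 + R(13, 3))) + 70381) = 1/(3*(-√(-46 + 5*13) - 2*√10)/(-1 + 8*√(-46 + 5*13) + 16*√10) + 70381) = 1/(3*(-√(-46 + 65) - 2*√10)/(-1 + 8*√(-46 + 65) + 16*√10) + 70381) = 1/(3*(-√19 - 2*√10)/(-1 + 8*√19 + 16*√10) + 70381) = 1/(70381 + 3*(-√19 - 2*√10)/(-1 + 8*√19 + 16*√10))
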